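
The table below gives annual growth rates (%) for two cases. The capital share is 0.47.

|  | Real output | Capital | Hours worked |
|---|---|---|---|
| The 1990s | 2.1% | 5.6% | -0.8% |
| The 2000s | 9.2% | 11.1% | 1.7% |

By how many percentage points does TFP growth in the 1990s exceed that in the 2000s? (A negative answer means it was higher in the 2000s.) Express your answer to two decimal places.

-3.19 percentage points

Labor's share = 1 − 0.47 = 0.53.
The 1990s: TFP = 2.1 − 2.632 + 0.424 = -0.108%.
The 2000s: TFP = 9.2 − 5.217 − 0.901 = 3.082%.
Difference = -0.108 − (3.082) = -3.19 pp.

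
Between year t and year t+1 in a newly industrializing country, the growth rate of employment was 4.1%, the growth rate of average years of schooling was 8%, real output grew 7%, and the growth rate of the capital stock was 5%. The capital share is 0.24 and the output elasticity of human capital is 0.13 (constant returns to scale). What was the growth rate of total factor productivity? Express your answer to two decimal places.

Total factor productivity grew 2.18%.

Labor's share = 1 − 0.24 − 0.13 = 0.63.
The capital stock: 0.24 × 5 = 1.2 pp.
Average years of schooling: 0.13 × 8 = 1.04 pp.
Employment: 0.63 × 4.1 = 2.583 pp.
TFP growth = 7 − 4.823 = 2.177%.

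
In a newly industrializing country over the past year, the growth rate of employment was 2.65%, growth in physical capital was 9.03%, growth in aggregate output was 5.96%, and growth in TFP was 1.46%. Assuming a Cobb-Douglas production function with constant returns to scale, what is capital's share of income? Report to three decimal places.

gY = gA + α·gK + (1−α)·gL, so gY − gA − gL = α(gK − gL).
5.96 − 1.46 − 2.65 = α × (9.03 − 2.65).
1.85 = 6.38 α, so α = 0.28997.

0.290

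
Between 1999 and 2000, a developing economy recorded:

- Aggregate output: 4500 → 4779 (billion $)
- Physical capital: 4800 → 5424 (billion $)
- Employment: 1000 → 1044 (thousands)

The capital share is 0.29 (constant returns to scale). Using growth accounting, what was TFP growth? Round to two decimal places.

Aggregate output growth = (4779 − 4500) / 4500 = 6.2%.
Physical capital growth = (5424 − 4800) / 4800 = 13%.
Employment growth = (1044 − 1000) / 1000 = 4.4%.
Labor's share = 1 − 0.29 = 0.71.
Physical capital: 0.29 × 13 = 3.77 pp.
Employment: 0.71 × 4.4 = 3.124 pp.
TFP growth = 6.2 − 6.894 = -0.694%.

-0.69%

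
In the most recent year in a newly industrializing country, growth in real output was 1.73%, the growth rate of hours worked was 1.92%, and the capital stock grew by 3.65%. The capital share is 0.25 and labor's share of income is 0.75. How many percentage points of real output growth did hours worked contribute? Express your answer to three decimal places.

Labor's share = 1 − 0.25 = 0.75.
Contribution = share × growth = 0.75 × 1.92 = 1.44 pp.

1.440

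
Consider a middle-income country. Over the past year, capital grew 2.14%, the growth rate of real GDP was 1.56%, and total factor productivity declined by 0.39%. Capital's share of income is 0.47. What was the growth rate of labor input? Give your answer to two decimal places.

Labor's share = 1 − 0.47 = 0.53.
gY = gA + 0.47×2.14 + 0.53×g.
0.53×g = 1.56 + 0.39 − 1.0058 = 0.9442.
g = 0.9442 / 0.53 = 1.7815%.

1.78%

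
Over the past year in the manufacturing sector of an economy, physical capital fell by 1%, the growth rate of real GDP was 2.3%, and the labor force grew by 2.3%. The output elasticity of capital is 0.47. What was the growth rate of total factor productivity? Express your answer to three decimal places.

Labor's share = 1 − 0.47 = 0.53.
Physical capital: 0.47 × (-1) = -0.47 pp.
The labor force: 0.53 × 2.3 = 1.219 pp.
TFP growth = 2.3 − 0.749 = 1.551%.

Total factor productivity grew 1.551%.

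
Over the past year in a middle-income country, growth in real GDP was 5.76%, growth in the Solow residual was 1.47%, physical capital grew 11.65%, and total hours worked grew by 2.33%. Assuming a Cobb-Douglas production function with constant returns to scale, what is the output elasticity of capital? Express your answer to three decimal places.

gY = gA + α·gK + (1−α)·gL, so gY − gA − gL = α(gK − gL).
5.76 − 1.47 − 2.33 = α × (11.65 − 2.33).
1.96 = 9.32 α, so α = 0.2103.

The output elasticity of capital is 0.210.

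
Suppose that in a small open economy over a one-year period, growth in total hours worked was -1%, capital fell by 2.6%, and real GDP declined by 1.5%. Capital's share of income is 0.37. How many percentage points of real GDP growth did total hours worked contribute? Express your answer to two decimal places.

-0.63 percentage points

Labor's share = 1 − 0.37 = 0.63.
Contribution = share × growth = 0.63 × (-1) = -0.63 pp.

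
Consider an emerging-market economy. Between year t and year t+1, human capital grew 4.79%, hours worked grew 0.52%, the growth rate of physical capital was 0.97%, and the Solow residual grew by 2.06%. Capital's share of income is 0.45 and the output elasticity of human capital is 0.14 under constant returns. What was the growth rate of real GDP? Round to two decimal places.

Real GDP growth was 3.38%.

Labor's share = 1 − 0.45 − 0.14 = 0.41.
Physical capital: 0.45 × 0.97 = 0.4365 pp.
Human capital: 0.14 × 4.79 = 0.6706 pp.
Hours worked: 0.41 × 0.52 = 0.2132 pp.
Output growth = 2.06 + 1.3203 = 3.3803%.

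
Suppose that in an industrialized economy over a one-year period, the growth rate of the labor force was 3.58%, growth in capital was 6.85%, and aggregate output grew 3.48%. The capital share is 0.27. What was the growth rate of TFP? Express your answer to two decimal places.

-0.98%

Labor's share = 1 − 0.27 = 0.73.
Capital: 0.27 × 6.85 = 1.8495 pp.
The labor force: 0.73 × 3.58 = 2.6134 pp.
TFP growth = 3.48 − 4.4629 = -0.9829%.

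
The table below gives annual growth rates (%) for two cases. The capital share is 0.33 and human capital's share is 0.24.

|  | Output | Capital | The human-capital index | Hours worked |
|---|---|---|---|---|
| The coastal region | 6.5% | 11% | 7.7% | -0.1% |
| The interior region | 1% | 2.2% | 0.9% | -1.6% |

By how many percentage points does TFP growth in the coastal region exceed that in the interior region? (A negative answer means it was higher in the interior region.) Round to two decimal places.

0.32 percentage points

Labor's share = 1 − 0.33 − 0.24 = 0.43.
The coastal region: TFP = 6.5 − 3.63 − 1.848 + 0.043 = 1.065%.
The interior region: TFP = 1 − 0.726 − 0.216 + 0.688 = 0.746%.
Difference = 1.065 − (0.746) = 0.319 pp.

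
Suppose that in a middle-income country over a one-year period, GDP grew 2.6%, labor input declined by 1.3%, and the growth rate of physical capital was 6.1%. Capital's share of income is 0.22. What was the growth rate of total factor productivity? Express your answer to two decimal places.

Labor's share = 1 − 0.22 = 0.78.
Physical capital: 0.22 × 6.1 = 1.342 pp.
Labor input: 0.78 × (-1.3) = -1.014 pp.
TFP growth = 2.6 − 0.328 = 2.272%.

Total factor productivity growth was 2.27%.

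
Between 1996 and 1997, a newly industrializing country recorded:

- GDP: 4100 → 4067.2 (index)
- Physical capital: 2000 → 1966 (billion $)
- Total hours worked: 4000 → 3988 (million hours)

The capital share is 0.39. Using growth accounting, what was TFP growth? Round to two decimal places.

GDP growth = (4067.2 − 4100) / 4100 = -0.8%.
Physical capital growth = (1966 − 2000) / 2000 = -1.7%.
Total hours worked growth = (3988 − 4000) / 4000 = -0.3%.
Labor's share = 1 − 0.39 = 0.61.
Physical capital: 0.39 × (-1.7) = -0.663 pp.
Total hours worked: 0.61 × (-0.3) = -0.183 pp.
TFP growth = -0.8 + 0.846 = 0.046%.

TFP grew 0.05%.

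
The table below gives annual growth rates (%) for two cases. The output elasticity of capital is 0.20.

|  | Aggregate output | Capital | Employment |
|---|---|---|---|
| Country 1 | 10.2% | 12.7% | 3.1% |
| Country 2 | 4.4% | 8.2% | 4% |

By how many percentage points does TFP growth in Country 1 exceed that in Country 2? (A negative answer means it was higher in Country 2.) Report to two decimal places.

5.62 percentage points

Labor's share = 1 − 0.2 = 0.8.
Country 1: TFP = 10.2 − 2.54 − 2.48 = 5.18%.
Country 2: TFP = 4.4 − 1.64 − 3.2 = -0.44%.
Difference = 5.18 − (-0.44) = 5.62 pp.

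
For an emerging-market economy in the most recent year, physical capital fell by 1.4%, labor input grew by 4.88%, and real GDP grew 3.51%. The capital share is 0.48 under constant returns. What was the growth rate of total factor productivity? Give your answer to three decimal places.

Labor's share = 1 − 0.48 = 0.52.
Physical capital: 0.48 × (-1.4) = -0.672 pp.
Labor input: 0.52 × 4.88 = 2.5376 pp.
TFP growth = 3.51 − 1.8656 = 1.6444%.

1.644%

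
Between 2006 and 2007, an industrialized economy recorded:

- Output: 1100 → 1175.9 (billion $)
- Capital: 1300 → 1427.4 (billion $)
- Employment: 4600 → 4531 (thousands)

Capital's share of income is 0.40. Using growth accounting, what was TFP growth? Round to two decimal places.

3.88%

Output growth = (1175.9 − 1100) / 1100 = 6.9%.
Capital growth = (1427.4 − 1300) / 1300 = 9.8%.
Employment growth = (4531 − 4600) / 4600 = -1.5%.
Labor's share = 1 − 0.4 = 0.6.
Capital: 0.4 × 9.8 = 3.92 pp.
Employment: 0.6 × (-1.5) = -0.9 pp.
TFP growth = 6.9 − 3.02 = 3.88%.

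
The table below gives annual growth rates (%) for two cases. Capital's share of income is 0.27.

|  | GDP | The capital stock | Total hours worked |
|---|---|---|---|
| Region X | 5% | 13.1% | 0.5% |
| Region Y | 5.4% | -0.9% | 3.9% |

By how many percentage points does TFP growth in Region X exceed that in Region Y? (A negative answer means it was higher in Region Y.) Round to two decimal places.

Labor's share = 1 − 0.27 = 0.73.
Region X: TFP = 5 − 3.537 − 0.365 = 1.098%.
Region Y: TFP = 5.4 + 0.243 − 2.847 = 2.796%.
Difference = 1.098 − (2.796) = -1.698 pp.

-1.70 percentage points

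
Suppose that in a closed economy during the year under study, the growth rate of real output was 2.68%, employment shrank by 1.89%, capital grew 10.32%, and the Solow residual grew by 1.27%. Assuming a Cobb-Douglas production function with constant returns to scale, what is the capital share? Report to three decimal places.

gY = gA + α·gK + (1−α)·gL, so gY − gA − gL = α(gK − gL).
2.68 − 1.27 + 1.89 = α × (10.32 − (-1.89)).
3.3 = 12.21 α, so α = 0.27027.

The capital share is 0.270.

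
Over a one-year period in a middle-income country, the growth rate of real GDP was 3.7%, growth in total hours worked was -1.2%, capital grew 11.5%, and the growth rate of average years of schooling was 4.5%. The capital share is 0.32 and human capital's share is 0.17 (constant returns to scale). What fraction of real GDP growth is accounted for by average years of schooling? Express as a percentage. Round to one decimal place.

Average years of schooling contributed 0.17 × 4.5 = 0.765 pp.
Share of growth = 0.765 / 3.7 × 100 = 20.676%.

Average years of schooling accounted for 20.7% of growth.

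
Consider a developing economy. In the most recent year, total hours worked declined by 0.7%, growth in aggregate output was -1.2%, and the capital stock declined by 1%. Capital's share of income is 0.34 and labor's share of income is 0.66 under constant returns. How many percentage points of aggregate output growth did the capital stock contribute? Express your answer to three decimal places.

-0.340 pp

Contribution = share × growth = 0.34 × (-1) = -0.34 pp.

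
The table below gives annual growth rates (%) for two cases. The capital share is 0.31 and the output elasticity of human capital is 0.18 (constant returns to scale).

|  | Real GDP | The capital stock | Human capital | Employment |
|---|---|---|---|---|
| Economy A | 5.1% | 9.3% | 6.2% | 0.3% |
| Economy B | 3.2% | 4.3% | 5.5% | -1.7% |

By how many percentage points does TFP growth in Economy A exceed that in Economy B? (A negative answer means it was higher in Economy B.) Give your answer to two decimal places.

Labor's share = 1 − 0.31 − 0.18 = 0.51.
Economy A: TFP = 5.1 − 2.883 − 1.116 − 0.153 = 0.948%.
Economy B: TFP = 3.2 − 1.333 − 0.99 + 0.867 = 1.744%.
Difference = 0.948 − (1.744) = -0.796 pp.

-0.80 percentage points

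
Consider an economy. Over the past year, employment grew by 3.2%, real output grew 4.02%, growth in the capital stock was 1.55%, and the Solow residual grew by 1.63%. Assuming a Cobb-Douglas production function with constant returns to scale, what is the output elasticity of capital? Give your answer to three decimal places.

α = 0.491

gY = gA + α·gK + (1−α)·gL, so gY − gA − gL = α(gK − gL).
4.02 − 1.63 − 3.2 = α × (1.55 − 3.2).
-0.81 = -1.65 α, so α = 0.49091.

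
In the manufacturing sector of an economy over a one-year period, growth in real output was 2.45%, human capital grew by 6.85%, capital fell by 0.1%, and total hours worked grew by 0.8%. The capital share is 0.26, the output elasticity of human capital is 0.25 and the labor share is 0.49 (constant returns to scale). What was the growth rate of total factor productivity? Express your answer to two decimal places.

Labor's share = 1 − 0.26 − 0.25 = 0.49.
Capital: 0.26 × (-0.1) = -0.026 pp.
Human capital: 0.25 × 6.85 = 1.7125 pp.
Total hours worked: 0.49 × 0.8 = 0.392 pp.
TFP growth = 2.45 − 2.0785 = 0.3715%.

0.37%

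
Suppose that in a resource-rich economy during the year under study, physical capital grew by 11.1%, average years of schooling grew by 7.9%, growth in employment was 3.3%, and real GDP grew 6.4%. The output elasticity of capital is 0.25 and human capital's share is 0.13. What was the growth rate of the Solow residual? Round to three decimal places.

0.552%

Labor's share = 1 − 0.25 − 0.13 = 0.62.
Physical capital: 0.25 × 11.1 = 2.775 pp.
Average years of schooling: 0.13 × 7.9 = 1.027 pp.
Employment: 0.62 × 3.3 = 2.046 pp.
TFP growth = 6.4 − 5.848 = 0.552%.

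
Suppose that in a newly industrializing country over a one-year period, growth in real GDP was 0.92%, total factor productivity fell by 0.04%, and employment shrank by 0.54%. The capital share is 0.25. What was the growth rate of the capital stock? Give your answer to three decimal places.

Labor's share = 1 − 0.25 = 0.75.
gY = gA + 0.75×(-0.54) + 0.25×g.
0.25×g = 0.92 + 0.04 + 0.405 = 1.365.
g = 1.365 / 0.25 = 5.46%.

The capital stock grew 5.460%.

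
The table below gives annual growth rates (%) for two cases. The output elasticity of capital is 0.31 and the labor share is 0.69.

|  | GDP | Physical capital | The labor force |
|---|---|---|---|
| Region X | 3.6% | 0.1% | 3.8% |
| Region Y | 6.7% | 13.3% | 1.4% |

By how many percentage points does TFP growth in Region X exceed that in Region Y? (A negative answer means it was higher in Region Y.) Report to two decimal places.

Labor's share = 1 − 0.31 = 0.69.
Region X: TFP = 3.6 − 0.031 − 2.622 = 0.947%.
Region Y: TFP = 6.7 − 4.123 − 0.966 = 1.611%.
Difference = 0.947 − (1.611) = -0.664 pp.

-0.66 percentage points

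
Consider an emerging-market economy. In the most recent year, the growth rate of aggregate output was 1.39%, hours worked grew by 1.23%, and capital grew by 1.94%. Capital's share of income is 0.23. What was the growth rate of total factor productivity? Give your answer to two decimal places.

Labor's share = 1 − 0.23 = 0.77.
Capital: 0.23 × 1.94 = 0.4462 pp.
Hours worked: 0.77 × 1.23 = 0.9471 pp.
TFP growth = 1.39 − 1.3933 = -0.0033%.

Total factor productivity growth was 0.00%.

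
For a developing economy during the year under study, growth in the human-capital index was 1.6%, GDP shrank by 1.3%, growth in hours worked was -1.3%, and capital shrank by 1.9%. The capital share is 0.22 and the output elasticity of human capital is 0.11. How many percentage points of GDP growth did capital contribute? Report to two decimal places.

-0.42 percentage points

Contribution = share × growth = 0.22 × (-1.9) = -0.418 pp.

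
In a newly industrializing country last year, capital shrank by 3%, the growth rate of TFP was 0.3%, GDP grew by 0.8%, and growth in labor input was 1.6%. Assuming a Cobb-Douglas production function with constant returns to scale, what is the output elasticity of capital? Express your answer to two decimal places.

gY = gA + α·gK + (1−α)·gL, so gY − gA − gL = α(gK − gL).
0.8 − 0.3 − 1.6 = α × (-3 − 1.6).
-1.1 = -4.6 α, so α = 0.2391.

The output elasticity of capital is 0.24.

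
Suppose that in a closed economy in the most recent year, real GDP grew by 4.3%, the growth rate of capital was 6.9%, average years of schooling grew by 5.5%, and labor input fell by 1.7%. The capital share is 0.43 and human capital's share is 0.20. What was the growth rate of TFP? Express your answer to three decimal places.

TFP growth was 0.862%.

Labor's share = 1 − 0.43 − 0.2 = 0.37.
Capital: 0.43 × 6.9 = 2.967 pp.
Average years of schooling: 0.2 × 5.5 = 1.1 pp.
Labor input: 0.37 × (-1.7) = -0.629 pp.
TFP growth = 4.3 − 3.438 = 0.862%.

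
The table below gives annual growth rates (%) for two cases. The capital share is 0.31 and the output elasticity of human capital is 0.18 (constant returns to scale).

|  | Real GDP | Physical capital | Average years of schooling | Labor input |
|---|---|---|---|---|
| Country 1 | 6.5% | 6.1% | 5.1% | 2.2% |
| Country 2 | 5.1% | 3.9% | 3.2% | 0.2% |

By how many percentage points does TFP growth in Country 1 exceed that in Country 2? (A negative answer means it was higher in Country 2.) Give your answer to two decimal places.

-0.64 percentage points

Labor's share = 1 − 0.31 − 0.18 = 0.51.
Country 1: TFP = 6.5 − 1.891 − 0.918 − 1.122 = 2.569%.
Country 2: TFP = 5.1 − 1.209 − 0.576 − 0.102 = 3.213%.
Difference = 2.569 − (3.213) = -0.644 pp.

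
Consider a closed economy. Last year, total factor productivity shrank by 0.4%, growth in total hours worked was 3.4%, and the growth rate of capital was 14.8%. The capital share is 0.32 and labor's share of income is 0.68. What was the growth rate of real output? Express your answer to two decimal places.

6.65%

Labor's share = 1 − 0.32 = 0.68.
Capital: 0.32 × 14.8 = 4.736 pp.
Total hours worked: 0.68 × 3.4 = 2.312 pp.
Output growth = -0.4 + 7.048 = 6.648%.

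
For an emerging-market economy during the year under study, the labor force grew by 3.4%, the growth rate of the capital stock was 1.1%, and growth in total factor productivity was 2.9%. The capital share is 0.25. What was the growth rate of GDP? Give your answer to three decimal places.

5.725%

Labor's share = 1 − 0.25 = 0.75.
The capital stock: 0.25 × 1.1 = 0.275 pp.
The labor force: 0.75 × 3.4 = 2.55 pp.
Output growth = 2.9 + 2.825 = 5.725%.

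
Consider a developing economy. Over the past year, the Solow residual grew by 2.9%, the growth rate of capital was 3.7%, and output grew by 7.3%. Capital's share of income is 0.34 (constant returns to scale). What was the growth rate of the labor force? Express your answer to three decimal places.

Labor's share = 1 − 0.34 = 0.66.
gY = gA + 0.34×3.7 + 0.66×g.
0.66×g = 7.3 − 2.9 − 1.258 = 3.142.
g = 3.142 / 0.66 = 4.76061%.

4.761%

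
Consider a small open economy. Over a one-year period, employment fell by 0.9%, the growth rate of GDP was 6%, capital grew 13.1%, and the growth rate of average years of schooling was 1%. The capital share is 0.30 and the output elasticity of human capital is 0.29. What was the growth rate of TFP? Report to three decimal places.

TFP grew 2.149%.

Labor's share = 1 − 0.3 − 0.29 = 0.41.
Capital: 0.3 × 13.1 = 3.93 pp.
Average years of schooling: 0.29 × 1 = 0.29 pp.
Employment: 0.41 × (-0.9) = -0.369 pp.
TFP growth = 6 − 3.851 = 2.149%.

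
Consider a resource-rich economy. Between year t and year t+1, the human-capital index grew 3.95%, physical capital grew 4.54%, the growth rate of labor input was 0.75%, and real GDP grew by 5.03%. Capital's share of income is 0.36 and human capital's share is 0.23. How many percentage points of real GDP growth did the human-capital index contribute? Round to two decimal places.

0.91

Contribution = share × growth = 0.23 × 3.95 = 0.9085 pp.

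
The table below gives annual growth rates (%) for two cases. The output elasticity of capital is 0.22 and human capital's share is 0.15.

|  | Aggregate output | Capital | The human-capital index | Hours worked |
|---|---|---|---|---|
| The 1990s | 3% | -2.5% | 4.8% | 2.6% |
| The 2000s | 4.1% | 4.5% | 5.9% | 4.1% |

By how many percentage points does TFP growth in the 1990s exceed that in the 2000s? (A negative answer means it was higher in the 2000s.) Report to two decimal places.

Labor's share = 1 − 0.22 − 0.15 = 0.63.
The 1990s: TFP = 3 + 0.55 − 0.72 − 1.638 = 1.192%.
The 2000s: TFP = 4.1 − 0.99 − 0.885 − 2.583 = -0.358%.
Difference = 1.192 − (-0.358) = 1.55 pp.

1.55 percentage points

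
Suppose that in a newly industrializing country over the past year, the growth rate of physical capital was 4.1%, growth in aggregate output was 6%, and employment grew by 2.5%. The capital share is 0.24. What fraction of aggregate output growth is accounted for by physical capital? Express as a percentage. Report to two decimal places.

Physical capital contributed 0.24 × 4.1 = 0.984 pp.
Share of growth = 0.984 / 6 × 100 = 16.4%.

Physical capital accounted for 16.40% of growth.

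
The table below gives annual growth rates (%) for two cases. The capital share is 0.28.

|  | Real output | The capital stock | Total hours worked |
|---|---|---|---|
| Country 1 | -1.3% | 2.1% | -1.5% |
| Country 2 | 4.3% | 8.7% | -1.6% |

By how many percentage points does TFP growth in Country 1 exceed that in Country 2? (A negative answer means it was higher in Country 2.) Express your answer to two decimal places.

Labor's share = 1 − 0.28 = 0.72.
Country 1: TFP = -1.3 − 0.588 + 1.08 = -0.808%.
Country 2: TFP = 4.3 − 2.436 + 1.152 = 3.016%.
Difference = -0.808 − (3.016) = -3.824 pp.

-3.82 percentage points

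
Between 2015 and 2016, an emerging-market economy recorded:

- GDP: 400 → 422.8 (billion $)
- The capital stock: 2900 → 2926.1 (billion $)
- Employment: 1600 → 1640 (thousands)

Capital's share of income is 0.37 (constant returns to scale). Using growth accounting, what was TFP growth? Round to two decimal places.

3.79%

GDP growth = (422.8 − 400) / 400 = 5.7%.
The capital stock growth = (2926.1 − 2900) / 2900 = 0.9%.
Employment growth = (1640 − 1600) / 1600 = 2.5%.
Labor's share = 1 − 0.37 = 0.63.
The capital stock: 0.37 × 0.9 = 0.333 pp.
Employment: 0.63 × 2.5 = 1.575 pp.
TFP growth = 5.7 − 1.908 = 3.792%.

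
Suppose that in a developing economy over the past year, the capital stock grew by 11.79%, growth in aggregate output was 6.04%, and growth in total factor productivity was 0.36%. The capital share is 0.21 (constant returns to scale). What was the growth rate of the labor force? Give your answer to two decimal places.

Labor's share = 1 − 0.21 = 0.79.
gY = gA + 0.21×11.79 + 0.79×g.
0.79×g = 6.04 − 0.36 − 2.4759 = 3.2041.
g = 3.2041 / 0.79 = 4.0558%.

4.06%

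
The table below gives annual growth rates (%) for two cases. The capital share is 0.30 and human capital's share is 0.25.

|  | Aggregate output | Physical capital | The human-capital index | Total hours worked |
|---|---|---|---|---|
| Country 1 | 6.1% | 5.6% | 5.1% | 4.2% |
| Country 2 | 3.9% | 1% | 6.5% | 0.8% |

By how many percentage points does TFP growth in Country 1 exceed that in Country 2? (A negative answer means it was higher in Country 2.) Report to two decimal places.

Labor's share = 1 − 0.3 − 0.25 = 0.45.
Country 1: TFP = 6.1 − 1.68 − 1.275 − 1.89 = 1.255%.
Country 2: TFP = 3.9 − 0.3 − 1.625 − 0.36 = 1.615%.
Difference = 1.255 − (1.615) = -0.36 pp.

-0.36 percentage points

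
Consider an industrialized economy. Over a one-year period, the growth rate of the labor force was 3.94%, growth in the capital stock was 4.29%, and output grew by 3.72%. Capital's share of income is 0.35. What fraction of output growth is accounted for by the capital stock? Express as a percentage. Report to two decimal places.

The capital stock contributed 0.35 × 4.29 = 1.5015 pp.
Share of growth = 1.5015 / 3.72 × 100 = 40.3629%.

40.36%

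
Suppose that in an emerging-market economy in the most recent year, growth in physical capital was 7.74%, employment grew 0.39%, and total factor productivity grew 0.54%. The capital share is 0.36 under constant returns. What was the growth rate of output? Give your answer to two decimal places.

Labor's share = 1 − 0.36 = 0.64.
Physical capital: 0.36 × 7.74 = 2.7864 pp.
Employment: 0.64 × 0.39 = 0.2496 pp.
Output growth = 0.54 + 3.036 = 3.576%.

3.58%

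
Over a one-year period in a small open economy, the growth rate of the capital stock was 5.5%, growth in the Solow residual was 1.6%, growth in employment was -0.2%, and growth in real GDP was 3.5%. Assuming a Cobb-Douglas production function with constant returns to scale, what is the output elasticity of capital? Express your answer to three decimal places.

0.368

gY = gA + α·gK + (1−α)·gL, so gY − gA − gL = α(gK − gL).
3.5 − 1.6 + 0.2 = α × (5.5 − (-0.2)).
2.1 = 5.7 α, so α = 0.36842.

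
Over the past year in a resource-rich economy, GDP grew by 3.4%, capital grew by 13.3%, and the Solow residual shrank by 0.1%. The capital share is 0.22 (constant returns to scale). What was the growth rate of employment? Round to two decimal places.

0.74%

Labor's share = 1 − 0.22 = 0.78.
gY = gA + 0.22×13.3 + 0.78×g.
0.78×g = 3.4 + 0.1 − 2.926 = 0.574.
g = 0.574 / 0.78 = 0.7359%.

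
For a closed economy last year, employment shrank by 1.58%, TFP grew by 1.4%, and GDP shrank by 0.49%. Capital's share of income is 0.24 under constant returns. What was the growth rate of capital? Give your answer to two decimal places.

Labor's share = 1 − 0.24 = 0.76.
gY = gA + 0.76×(-1.58) + 0.24×g.
0.24×g = -0.49 − 1.4 + 1.2008 = -0.6892.
g = -0.6892 / 0.24 = -2.8717%.

-2.87%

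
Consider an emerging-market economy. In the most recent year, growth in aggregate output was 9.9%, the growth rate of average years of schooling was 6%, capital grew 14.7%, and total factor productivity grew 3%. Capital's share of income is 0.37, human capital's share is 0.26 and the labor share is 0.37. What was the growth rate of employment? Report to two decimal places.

Labor's share = 1 − 0.37 − 0.26 = 0.37.
gY = gA + 0.37×14.7 + 0.26×6 + 0.37×g.
0.37×g = 9.9 − 3 − 6.999 = -0.099.
g = -0.099 / 0.37 = -0.2676%.

-0.27%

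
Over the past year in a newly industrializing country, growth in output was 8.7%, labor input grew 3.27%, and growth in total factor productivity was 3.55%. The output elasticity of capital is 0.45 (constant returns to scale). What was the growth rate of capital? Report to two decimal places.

Labor's share = 1 − 0.45 = 0.55.
gY = gA + 0.55×3.27 + 0.45×g.
0.45×g = 8.7 − 3.55 − 1.7985 = 3.3515.
g = 3.3515 / 0.45 = 7.4478%.

7.45%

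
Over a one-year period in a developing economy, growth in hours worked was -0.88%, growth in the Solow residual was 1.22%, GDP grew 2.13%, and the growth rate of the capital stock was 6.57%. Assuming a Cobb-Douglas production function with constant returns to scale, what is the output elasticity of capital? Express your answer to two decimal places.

gY = gA + α·gK + (1−α)·gL, so gY − gA − gL = α(gK − gL).
2.13 − 1.22 + 0.88 = α × (6.57 − (-0.88)).
1.79 = 7.45 α, so α = 0.2403.

0.24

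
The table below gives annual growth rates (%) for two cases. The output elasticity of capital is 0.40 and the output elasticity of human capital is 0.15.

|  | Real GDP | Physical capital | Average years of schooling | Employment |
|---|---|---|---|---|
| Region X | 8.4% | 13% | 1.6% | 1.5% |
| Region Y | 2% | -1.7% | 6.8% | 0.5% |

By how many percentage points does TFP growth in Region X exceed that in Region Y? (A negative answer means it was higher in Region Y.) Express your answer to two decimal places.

Labor's share = 1 − 0.4 − 0.15 = 0.45.
Region X: TFP = 8.4 − 5.2 − 0.24 − 0.675 = 2.285%.
Region Y: TFP = 2 + 0.68 − 1.02 − 0.225 = 1.435%.
Difference = 2.285 − (1.435) = 0.85 pp.

0.85 percentage points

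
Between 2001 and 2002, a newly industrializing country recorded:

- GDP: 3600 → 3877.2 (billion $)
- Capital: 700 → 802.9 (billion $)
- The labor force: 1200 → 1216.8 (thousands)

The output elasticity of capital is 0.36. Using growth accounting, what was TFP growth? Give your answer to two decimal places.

1.51%

GDP growth = (3877.2 − 3600) / 3600 = 7.7%.
Capital growth = (802.9 − 700) / 700 = 14.7%.
The labor force growth = (1216.8 − 1200) / 1200 = 1.4%.
Labor's share = 1 − 0.36 = 0.64.
Capital: 0.36 × 14.7 = 5.292 pp.
The labor force: 0.64 × 1.4 = 0.896 pp.
TFP growth = 7.7 − 6.188 = 1.512%.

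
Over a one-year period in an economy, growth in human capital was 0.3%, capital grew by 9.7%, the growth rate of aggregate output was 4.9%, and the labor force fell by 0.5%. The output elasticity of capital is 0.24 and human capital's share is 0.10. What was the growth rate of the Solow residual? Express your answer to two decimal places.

2.87%

Labor's share = 1 − 0.24 − 0.1 = 0.66.
Capital: 0.24 × 9.7 = 2.328 pp.
Human capital: 0.1 × 0.3 = 0.03 pp.
The labor force: 0.66 × (-0.5) = -0.33 pp.
TFP growth = 4.9 − 2.028 = 2.872%.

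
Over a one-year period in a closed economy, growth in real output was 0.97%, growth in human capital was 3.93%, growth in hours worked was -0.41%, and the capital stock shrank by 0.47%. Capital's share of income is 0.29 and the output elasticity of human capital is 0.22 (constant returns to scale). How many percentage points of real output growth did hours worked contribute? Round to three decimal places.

-0.201 percentage points

Labor's share = 1 − 0.29 − 0.22 = 0.49.
Contribution = share × growth = 0.49 × (-0.41) = -0.2009 pp.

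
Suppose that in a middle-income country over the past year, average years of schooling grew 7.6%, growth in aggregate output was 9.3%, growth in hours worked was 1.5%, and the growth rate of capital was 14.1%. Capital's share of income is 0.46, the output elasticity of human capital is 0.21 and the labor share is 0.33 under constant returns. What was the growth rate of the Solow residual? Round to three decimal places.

The Solow residual growth was 0.723%.

Labor's share = 1 − 0.46 − 0.21 = 0.33.
Capital: 0.46 × 14.1 = 6.486 pp.
Average years of schooling: 0.21 × 7.6 = 1.596 pp.
Hours worked: 0.33 × 1.5 = 0.495 pp.
TFP growth = 9.3 − 8.577 = 0.723%.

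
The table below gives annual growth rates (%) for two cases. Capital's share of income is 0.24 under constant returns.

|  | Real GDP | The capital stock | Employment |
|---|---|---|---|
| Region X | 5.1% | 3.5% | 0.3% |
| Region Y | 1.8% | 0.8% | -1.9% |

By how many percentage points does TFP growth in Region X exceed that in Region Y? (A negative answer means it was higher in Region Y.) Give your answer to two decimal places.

Labor's share = 1 − 0.24 = 0.76.
Region X: TFP = 5.1 − 0.84 − 0.228 = 4.032%.
Region Y: TFP = 1.8 − 0.192 + 1.444 = 3.052%.
Difference = 4.032 − (3.052) = 0.98 pp.

0.98 percentage points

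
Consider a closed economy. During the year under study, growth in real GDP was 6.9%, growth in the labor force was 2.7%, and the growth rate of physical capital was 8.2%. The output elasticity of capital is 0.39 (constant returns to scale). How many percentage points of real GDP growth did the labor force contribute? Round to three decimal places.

1.647

Labor's share = 1 − 0.39 = 0.61.
Contribution = share × growth = 0.61 × 2.7 = 1.647 pp.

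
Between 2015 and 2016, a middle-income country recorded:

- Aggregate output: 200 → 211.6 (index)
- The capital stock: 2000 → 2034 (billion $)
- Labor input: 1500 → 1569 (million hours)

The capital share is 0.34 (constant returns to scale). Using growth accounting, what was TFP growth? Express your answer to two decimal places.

Aggregate output growth = (211.6 − 200) / 200 = 5.8%.
The capital stock growth = (2034 − 2000) / 2000 = 1.7%.
Labor input growth = (1569 − 1500) / 1500 = 4.6%.
Labor's share = 1 − 0.34 = 0.66.
The capital stock: 0.34 × 1.7 = 0.578 pp.
Labor input: 0.66 × 4.6 = 3.036 pp.
TFP growth = 5.8 − 3.614 = 2.186%.

TFP grew 2.19%.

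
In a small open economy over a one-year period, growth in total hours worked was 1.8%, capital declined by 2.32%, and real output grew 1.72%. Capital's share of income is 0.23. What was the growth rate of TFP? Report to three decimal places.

Labor's share = 1 − 0.23 = 0.77.
Capital: 0.23 × (-2.32) = -0.5336 pp.
Total hours worked: 0.77 × 1.8 = 1.386 pp.
TFP growth = 1.72 − 0.8524 = 0.8676%.

0.868%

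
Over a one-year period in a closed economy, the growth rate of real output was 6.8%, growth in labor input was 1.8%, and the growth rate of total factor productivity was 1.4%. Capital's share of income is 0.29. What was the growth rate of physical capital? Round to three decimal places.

Labor's share = 1 − 0.29 = 0.71.
gY = gA + 0.71×1.8 + 0.29×g.
0.29×g = 6.8 − 1.4 − 1.278 = 4.122.
g = 4.122 / 0.29 = 14.21379%.

14.214%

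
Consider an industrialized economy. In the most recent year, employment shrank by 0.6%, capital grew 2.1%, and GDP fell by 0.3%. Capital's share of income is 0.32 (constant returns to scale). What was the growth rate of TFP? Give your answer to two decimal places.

-0.56%

Labor's share = 1 − 0.32 = 0.68.
Capital: 0.32 × 2.1 = 0.672 pp.
Employment: 0.68 × (-0.6) = -0.408 pp.
TFP growth = -0.3 − 0.264 = -0.564%.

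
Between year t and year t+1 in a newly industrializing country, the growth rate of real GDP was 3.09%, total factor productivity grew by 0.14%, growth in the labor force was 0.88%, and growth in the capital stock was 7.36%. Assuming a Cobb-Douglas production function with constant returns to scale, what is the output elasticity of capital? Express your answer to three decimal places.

gY = gA + α·gK + (1−α)·gL, so gY − gA − gL = α(gK − gL).
3.09 − 0.14 − 0.88 = α × (7.36 − 0.88).
2.07 = 6.48 α, so α = 0.31944.

The output elasticity of capital is 0.319.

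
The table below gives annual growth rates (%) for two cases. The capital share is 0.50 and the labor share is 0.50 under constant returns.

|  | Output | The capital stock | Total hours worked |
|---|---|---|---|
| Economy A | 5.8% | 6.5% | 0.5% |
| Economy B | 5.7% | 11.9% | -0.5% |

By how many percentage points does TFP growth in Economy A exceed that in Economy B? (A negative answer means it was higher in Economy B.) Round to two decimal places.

Labor's share = 1 − 0.5 = 0.5.
Economy A: TFP = 5.8 − 3.25 − 0.25 = 2.3%.
Economy B: TFP = 5.7 − 5.95 + 0.25 = 0%.
Difference = 2.3 − (0) = 2.3 pp.

2.30 percentage points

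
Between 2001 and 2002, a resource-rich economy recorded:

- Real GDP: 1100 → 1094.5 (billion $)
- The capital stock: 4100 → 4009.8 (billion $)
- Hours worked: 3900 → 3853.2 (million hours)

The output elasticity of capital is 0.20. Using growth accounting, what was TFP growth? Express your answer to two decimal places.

0.90%

Real GDP growth = (1094.5 − 1100) / 1100 = -0.5%.
The capital stock growth = (4009.8 − 4100) / 4100 = -2.2%.
Hours worked growth = (3853.2 − 3900) / 3900 = -1.2%.
Labor's share = 1 − 0.2 = 0.8.
The capital stock: 0.2 × (-2.2) = -0.44 pp.
Hours worked: 0.8 × (-1.2) = -0.96 pp.
TFP growth = -0.5 + 1.4 = 0.9%.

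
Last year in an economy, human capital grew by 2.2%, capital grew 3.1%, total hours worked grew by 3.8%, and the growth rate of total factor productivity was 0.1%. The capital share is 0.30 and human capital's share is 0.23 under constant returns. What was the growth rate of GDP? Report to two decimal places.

Labor's share = 1 − 0.3 − 0.23 = 0.47.
Capital: 0.3 × 3.1 = 0.93 pp.
Human capital: 0.23 × 2.2 = 0.506 pp.
Total hours worked: 0.47 × 3.8 = 1.786 pp.
Output growth = 0.1 + 3.222 = 3.322%.

GDP grew 3.32%.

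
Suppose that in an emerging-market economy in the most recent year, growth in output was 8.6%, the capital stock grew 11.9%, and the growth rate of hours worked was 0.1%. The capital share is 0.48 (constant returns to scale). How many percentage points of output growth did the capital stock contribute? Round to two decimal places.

Contribution = share × growth = 0.48 × 11.9 = 5.712 pp.

5.71 pp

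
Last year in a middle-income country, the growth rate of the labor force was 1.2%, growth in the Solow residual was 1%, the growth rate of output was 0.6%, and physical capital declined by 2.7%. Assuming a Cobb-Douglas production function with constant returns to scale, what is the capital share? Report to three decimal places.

The capital share is 0.410.

gY = gA + α·gK + (1−α)·gL, so gY − gA − gL = α(gK − gL).
0.6 − 1 − 1.2 = α × (-2.7 − 1.2).
-1.6 = -3.9 α, so α = 0.41026.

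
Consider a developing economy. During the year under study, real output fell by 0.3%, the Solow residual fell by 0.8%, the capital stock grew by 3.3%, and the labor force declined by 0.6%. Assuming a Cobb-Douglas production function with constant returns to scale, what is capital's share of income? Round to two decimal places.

Capital's share of income is 0.28.

gY = gA + α·gK + (1−α)·gL, so gY − gA − gL = α(gK − gL).
-0.3 + 0.8 + 0.6 = α × (3.3 − (-0.6)).
1.1 = 3.9 α, so α = 0.2821.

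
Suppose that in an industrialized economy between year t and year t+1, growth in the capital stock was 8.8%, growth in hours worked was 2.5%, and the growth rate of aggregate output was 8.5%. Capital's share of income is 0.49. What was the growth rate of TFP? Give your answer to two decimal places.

Labor's share = 1 − 0.49 = 0.51.
The capital stock: 0.49 × 8.8 = 4.312 pp.
Hours worked: 0.51 × 2.5 = 1.275 pp.
TFP growth = 8.5 − 5.587 = 2.913%.

TFP grew 2.91%.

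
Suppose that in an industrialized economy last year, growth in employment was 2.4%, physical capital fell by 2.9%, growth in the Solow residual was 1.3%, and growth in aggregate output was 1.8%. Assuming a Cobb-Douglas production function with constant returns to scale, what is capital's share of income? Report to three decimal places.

Capital's share of income is 0.358.

gY = gA + α·gK + (1−α)·gL, so gY − gA − gL = α(gK − gL).
1.8 − 1.3 − 2.4 = α × (-2.9 − 2.4).
-1.9 = -5.3 α, so α = 0.35849.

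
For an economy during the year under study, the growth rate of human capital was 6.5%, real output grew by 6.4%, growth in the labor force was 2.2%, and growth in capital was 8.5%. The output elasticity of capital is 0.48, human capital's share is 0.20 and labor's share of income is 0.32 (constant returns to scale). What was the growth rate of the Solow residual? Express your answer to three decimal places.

0.316%

Labor's share = 1 − 0.48 − 0.2 = 0.32.
Capital: 0.48 × 8.5 = 4.08 pp.
Human capital: 0.2 × 6.5 = 1.3 pp.
The labor force: 0.32 × 2.2 = 0.704 pp.
TFP growth = 6.4 − 6.084 = 0.316%.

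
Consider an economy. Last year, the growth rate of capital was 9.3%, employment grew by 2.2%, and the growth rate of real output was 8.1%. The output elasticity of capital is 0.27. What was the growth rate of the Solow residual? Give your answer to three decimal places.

The Solow residual grew 3.983%.

Labor's share = 1 − 0.27 = 0.73.
Capital: 0.27 × 9.3 = 2.511 pp.
Employment: 0.73 × 2.2 = 1.606 pp.
TFP growth = 8.1 − 4.117 = 3.983%.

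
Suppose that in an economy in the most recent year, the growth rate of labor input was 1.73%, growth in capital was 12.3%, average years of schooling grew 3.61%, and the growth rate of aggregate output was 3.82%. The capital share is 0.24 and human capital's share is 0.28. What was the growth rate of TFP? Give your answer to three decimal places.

-0.973%

Labor's share = 1 − 0.24 − 0.28 = 0.48.
Capital: 0.24 × 12.3 = 2.952 pp.
Average years of schooling: 0.28 × 3.61 = 1.0108 pp.
Labor input: 0.48 × 1.73 = 0.8304 pp.
TFP growth = 3.82 − 4.7932 = -0.9732%.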